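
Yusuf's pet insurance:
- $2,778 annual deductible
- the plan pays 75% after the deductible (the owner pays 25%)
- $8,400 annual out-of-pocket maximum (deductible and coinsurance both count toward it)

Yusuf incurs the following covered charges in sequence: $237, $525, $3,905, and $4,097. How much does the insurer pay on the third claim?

$1,416.75

Bill 1, $237: fully absorbed by the deductible. Owner owes $237 (running OOP $237). Plan pays $237 − $237 = $0.
Bill 2, $525: entire amount goes to the deductible. Owner owes $525 (running OOP $762). Plan pays $525 − $525 = $0.
Bill 3, $3,905: $2,016 finishes the deductible; $1,889 goes to coinsurance; coinsurance $1,889 × 25% = $472.25. Cost to owner: $2,488.25. OOP to date $3,250.25. Plan pays $3,905 − $2,488.25 = $1,416.75.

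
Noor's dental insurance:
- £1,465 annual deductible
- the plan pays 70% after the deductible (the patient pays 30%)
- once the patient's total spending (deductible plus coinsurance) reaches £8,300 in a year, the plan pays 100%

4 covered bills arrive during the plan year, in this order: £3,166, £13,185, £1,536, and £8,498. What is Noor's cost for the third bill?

Bill 1, £3,166: deductible takes £1,465, £1,701 remains; patient's 30% is £510.30. Cost to patient: £1,975.30. OOP to date £1,975.30.
Bill 2, £13,185: deductible met; 30% of £13,185 = £3,955.50. Patient owes £3,955.50 (running OOP £5,930.80).
Bill 3, £1,536: deductible already satisfied, so patient's share is 30% × £1,536 = £460.80. Cost to patient: £460.80. OOP to date £6,391.60.

£460.80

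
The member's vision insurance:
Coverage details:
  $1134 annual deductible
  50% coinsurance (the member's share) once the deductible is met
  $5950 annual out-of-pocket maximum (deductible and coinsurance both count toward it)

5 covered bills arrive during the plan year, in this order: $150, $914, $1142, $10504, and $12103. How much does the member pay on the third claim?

$606

Bill 1, $150: fully absorbed by the deductible. Cost to member: $150. OOP to date $150.
Bill 2, $914: entire amount goes to the deductible. Member owes $914 (running OOP $1064).
Bill 3, $1142: $70 to deductible, leaving $1072; 50% of $1072 = $536. Member pays $606; OOP now $1670.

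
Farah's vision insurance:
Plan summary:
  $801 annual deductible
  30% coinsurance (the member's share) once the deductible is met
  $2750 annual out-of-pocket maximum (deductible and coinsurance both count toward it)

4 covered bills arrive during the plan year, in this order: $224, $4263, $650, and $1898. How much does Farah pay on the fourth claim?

$569.40

#1 ($224): entire amount goes to the deductible. Member pays $224; OOP now $224.
#2 ($4263): $577 to deductible, leaving $3686; 30% of $3686 = $1105.80. Cost to member: $1682.80. OOP to date $1906.80.
#3 ($650): 30% coinsurance on $650 = $195. Member owes $195 (running OOP $2101.80).
#4 ($1898): 30% coinsurance on $1898 = $569.40. Cost to member: $569.40. OOP to date $2671.20.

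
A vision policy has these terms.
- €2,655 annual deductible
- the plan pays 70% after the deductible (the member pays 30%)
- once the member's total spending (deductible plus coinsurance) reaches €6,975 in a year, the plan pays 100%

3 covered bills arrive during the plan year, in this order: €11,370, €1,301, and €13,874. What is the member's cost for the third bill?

Claim 1 — €11,370: €2,655 finishes the deductible; €8,715 goes to coinsurance; coinsurance €8,715 × 30% = €2,614.50. Member owes €5,269.50 (running OOP €5,269.50).
Claim 2 — €1,301: deductible already satisfied, so member's share is 30% × €1,301 = €390.30. Member owes €390.30 (running OOP €5,659.80).
Claim 3 — €13,874: deductible already satisfied, so member's share is 30% × €13,874 = €4,162.20. Adding that to €5,659.80 gives €9,822, past the €6,975 cap; member pays only €6,975 − €5,659.80 = €1,315.20.

€1,315.20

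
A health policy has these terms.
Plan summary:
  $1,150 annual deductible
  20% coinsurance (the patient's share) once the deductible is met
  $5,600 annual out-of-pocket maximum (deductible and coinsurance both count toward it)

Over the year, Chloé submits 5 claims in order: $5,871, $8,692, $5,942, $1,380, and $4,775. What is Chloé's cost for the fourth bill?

$276

#1 ($5,871): $1,150 finishes the deductible; $4,721 goes to coinsurance; patient's 20% is $944.20. Patient pays $2,094.20; OOP now $2,094.20.
#2 ($8,692): deductible already satisfied, so patient's share is 20% × $8,692 = $1,738.40. Patient pays $1,738.40; OOP now $3,832.60.
#3 ($5,942): deductible met; 20% of $5,942 = $1,188.40. Patient pays $1,188.40; OOP now $5,021.
#4 ($1,380): deductible met; 20% of $1,380 = $276. Patient pays $276; OOP now $5,297.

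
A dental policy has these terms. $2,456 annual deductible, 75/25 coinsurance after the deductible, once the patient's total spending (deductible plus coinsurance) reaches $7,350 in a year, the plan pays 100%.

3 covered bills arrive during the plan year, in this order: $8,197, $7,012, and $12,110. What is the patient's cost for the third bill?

$1,705.75

Bill 1, $8,197: $2,456 to deductible, leaving $5,741; coinsurance $5,741 × 25% = $1,435.25. Patient owes $3,891.25 (running OOP $3,891.25).
Bill 2, $7,012: 25% coinsurance on $7,012 = $1,753. Patient owes $1,753 (running OOP $5,644.25).
Bill 3, $12,110: deductible met; 25% of $12,110 = $3,027.50. Adding that to $5,644.25 gives $8,671.75, past the $7,350 cap; patient pays only $7,350 − $5,644.25 = $1,705.75.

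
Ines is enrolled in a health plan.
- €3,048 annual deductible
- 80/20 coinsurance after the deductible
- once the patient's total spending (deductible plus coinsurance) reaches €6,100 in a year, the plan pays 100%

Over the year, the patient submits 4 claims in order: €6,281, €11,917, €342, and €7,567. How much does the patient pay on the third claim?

€22

#1 (€6,281): €3,048 to deductible, leaving €3,233; 20% of €3,233 = €646.60. Cost to patient: €3,694.60. OOP to date €3,694.60.
#2 (€11,917): 20% coinsurance on €11,917 = €2,383.40. Patient pays €2,383.40; OOP now €6,078.
#3 (€342): deductible already satisfied, so patient's share is 20% × €342 = €68.40. OOP would hit €6,146.40 > €6,100, so the cap limits the patient to €6,100 − €6,078 = €22.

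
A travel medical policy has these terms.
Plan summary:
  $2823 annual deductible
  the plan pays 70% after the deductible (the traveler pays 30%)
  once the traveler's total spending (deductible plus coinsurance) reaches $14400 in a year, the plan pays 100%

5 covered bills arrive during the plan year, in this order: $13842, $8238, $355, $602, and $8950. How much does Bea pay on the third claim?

Bill 1, $13842: deductible takes $2823, $11019 remains; coinsurance $11019 × 30% = $3305.70. Traveler owes $6128.70 (running OOP $6128.70).
Bill 2, $8238: deductible met; 30% of $8238 = $2471.40. Cost to traveler: $2471.40. OOP to date $8600.10.
Bill 3, $355: deductible met; 30% of $355 = $106.50. Cost to traveler: $106.50. OOP to date $8706.60.

$106.50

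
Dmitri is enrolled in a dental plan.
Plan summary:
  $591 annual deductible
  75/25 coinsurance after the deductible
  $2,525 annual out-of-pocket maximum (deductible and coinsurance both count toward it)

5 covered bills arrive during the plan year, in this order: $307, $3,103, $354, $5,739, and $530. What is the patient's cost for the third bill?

$88.50

Bill 1, $307: all of it applies to the deductible. Patient pays $307; OOP now $307.
Bill 2, $3,103: $284 finishes the deductible; $2,819 goes to coinsurance; patient's 25% is $704.75. Patient owes $988.75 (running OOP $1,295.75).
Bill 3, $354: deductible met; 25% of $354 = $88.50. Patient pays $88.50; OOP now $1,384.25.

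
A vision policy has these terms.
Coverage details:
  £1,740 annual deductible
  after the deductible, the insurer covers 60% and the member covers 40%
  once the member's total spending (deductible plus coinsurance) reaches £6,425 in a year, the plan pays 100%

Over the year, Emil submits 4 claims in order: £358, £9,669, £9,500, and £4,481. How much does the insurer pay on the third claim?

£8,129.80

Bill 1, £358: fully absorbed by the deductible. Cost to member: £358. OOP to date £358. Plan pays £358 − £358 = £0.
Bill 2, £9,669: £1,382 finishes the deductible; £8,287 goes to coinsurance; coinsurance £8,287 × 40% = £3,314.80. Member pays £4,696.80; OOP now £5,054.80. Insurer: £9,669 − £4,696.80 = £4,972.20.
Bill 3, £9,500: 40% coinsurance on £9,500 = £3,800. That would push OOP to £8,854.80, over the £6,425 cap, so member pays £6,425 − £5,054.80 = £1,370.20. Plan pays £9,500 − £1,370.20 = £8,129.80.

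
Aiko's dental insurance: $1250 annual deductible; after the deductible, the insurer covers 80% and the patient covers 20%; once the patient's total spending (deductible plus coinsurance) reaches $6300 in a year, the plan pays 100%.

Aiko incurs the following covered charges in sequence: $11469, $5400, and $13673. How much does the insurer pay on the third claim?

Claim 1 ($11469): $1250 finishes the deductible; $10219 goes to coinsurance; coinsurance $10219 × 20% = $2043.80. Cost to patient: $3293.80. OOP to date $3293.80. Plan pays $11469 − $3293.80 = $8175.20.
Claim 2 ($5400): 20% coinsurance on $5400 = $1080. Patient pays $1080; OOP now $4373.80. Plan pays $5400 − $1080 = $4320.
Claim 3 ($13673): deductible met; 20% of $13673 = $2734.60. OOP would hit $7108.40 > $6300, so the cap limits the patient to $6300 − $4373.80 = $1926.20. Plan pays $13673 − $1926.20 = $11746.80.

$11746.80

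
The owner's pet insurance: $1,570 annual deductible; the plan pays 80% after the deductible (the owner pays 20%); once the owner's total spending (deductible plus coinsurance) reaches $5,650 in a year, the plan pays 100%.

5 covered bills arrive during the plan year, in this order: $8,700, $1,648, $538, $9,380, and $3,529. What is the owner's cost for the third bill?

Claim 1 ($8,700): $1,570 to deductible, leaving $7,130; 20% of $7,130 = $1,426. Owner owes $2,996 (running OOP $2,996).
Claim 2 ($1,648): deductible met; 20% of $1,648 = $329.60. Owner owes $329.60 (running OOP $3,325.60).
Claim 3 ($538): deductible met; 20% of $538 = $107.60. Cost to owner: $107.60. OOP to date $3,433.20.

$107.60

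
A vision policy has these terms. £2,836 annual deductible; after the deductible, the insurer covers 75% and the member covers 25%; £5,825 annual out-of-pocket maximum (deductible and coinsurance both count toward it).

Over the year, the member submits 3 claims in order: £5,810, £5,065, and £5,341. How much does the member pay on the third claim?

#1 (£5,810): deductible takes £2,836, £2,974 remains; coinsurance £2,974 × 25% = £743.50. Cost to member: £3,579.50. OOP to date £3,579.50.
#2 (£5,065): 25% coinsurance on £5,065 = £1,266.25. Cost to member: £1,266.25. OOP to date £4,845.75.
#3 (£5,341): 25% coinsurance on £5,341 = £1,335.25. Adding that to £4,845.75 gives £6,181, past the £5,825 cap; member pays only £5,825 − £4,845.75 = £979.25.

£979.25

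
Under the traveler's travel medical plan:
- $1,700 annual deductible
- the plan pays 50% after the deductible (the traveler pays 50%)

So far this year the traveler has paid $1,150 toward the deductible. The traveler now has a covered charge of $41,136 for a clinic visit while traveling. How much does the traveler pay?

Remaining deductible: $1,700 − $1,150 = $550.
That leaves $41,136 − $550 = $40,586 for coinsurance.
Coinsurance: $40,586 × 50% = $20,293.
That puts the traveler's cost at $550 + $20,293 = $20,843.

$20,843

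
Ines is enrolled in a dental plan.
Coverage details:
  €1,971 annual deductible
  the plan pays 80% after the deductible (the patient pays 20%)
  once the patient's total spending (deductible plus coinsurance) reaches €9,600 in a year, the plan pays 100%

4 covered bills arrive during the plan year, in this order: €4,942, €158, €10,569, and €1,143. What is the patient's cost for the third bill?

Claim 1 (€4,942): €1,971 to deductible, leaving €2,971; 20% of €2,971 = €594.20. Patient owes €2,565.20 (running OOP €2,565.20).
Claim 2 (€158): deductible met; 20% of €158 = €31.60. Cost to patient: €31.60. OOP to date €2,596.80.
Claim 3 (€10,569): 20% coinsurance on €10,569 = €2,113.80. Cost to patient: €2,113.80. OOP to date €4,710.60.

€2,113.80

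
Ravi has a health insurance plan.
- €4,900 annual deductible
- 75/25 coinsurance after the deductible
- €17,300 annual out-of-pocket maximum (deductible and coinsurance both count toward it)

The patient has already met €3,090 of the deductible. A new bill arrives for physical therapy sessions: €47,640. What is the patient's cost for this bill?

€13,267.50

€3,090 of the €4,900 deductible is already met, leaving €1,810.
The remaining €45,830 (= €47,640 − €1,810) moves to coinsurance.
Patient's 25% share of €45,830 is €11,457.50.
That puts the patient's cost at €1,810 + €11,457.50 = €13,267.50 before any cap.
Total out-of-pocket so far would be €3,090 + €13,267.50 = €16,357.50, below the €17,300 cap — no reduction.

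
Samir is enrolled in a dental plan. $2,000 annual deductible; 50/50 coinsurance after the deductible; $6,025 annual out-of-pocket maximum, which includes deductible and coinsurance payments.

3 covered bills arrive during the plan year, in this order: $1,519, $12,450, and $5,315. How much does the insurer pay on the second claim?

Claim 1 — $1,519: fully absorbed by the deductible. Patient pays $1,519; OOP now $1,519. Plan pays $1,519 − $1,519 = $0.
Claim 2 — $12,450: $481 finishes the deductible; $11,969 goes to coinsurance; coinsurance $11,969 × 50% = $5,984.50. Together that's $481 + $5,984.50 = $6,465.50. OOP would hit $7,984.50 > $6,025, so the cap limits the patient to $6,025 − $1,519 = $4,506. Plan pays $12,450 − $4,506 = $7,944.

$7,944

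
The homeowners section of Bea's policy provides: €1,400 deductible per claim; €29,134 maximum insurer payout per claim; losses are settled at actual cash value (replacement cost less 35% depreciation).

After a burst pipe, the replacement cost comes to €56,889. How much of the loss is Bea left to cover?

At 35% depreciation, ACV = €56,889 − €19,911.15 = €36,977.85.
After the deductible, €36,977.85 − €1,400 = €35,577.85 remains.
€35,577.85 exceeds the €29,134 limit, so the insurer pays the limit: €29,134.
Homeowner's share is the uncovered remainder: €56,889 − €29,134 = €27,755.

€27,755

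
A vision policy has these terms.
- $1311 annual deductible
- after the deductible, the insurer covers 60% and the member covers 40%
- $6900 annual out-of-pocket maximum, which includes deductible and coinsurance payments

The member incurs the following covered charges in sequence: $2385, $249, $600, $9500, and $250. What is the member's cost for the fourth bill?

Claim 1 — $2385: $1311 finishes the deductible; $1074 goes to coinsurance; coinsurance $1074 × 40% = $429.60. Member owes $1740.60 (running OOP $1740.60).
Claim 2 — $249: deductible met; 40% of $249 = $99.60. Cost to member: $99.60. OOP to date $1840.20.
Claim 3 — $600: 40% coinsurance on $600 = $240. Member pays $240; OOP now $2080.20.
Claim 4 — $9500: deductible already satisfied, so member's share is 40% × $9500 = $3800. Cost to member: $3800. OOP to date $5880.20.

$3800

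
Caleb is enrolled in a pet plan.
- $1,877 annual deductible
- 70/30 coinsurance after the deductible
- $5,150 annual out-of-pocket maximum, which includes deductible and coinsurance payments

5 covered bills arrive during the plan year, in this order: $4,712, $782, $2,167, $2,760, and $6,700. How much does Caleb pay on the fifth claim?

#1 ($4,712): $1,877 finishes the deductible; $2,835 goes to coinsurance; coinsurance $2,835 × 30% = $850.50. Cost to owner: $2,727.50. OOP to date $2,727.50.
#2 ($782): 30% coinsurance on $782 = $234.60. Cost to owner: $234.60. OOP to date $2,962.10.
#3 ($2,167): deductible already satisfied, so owner's share is 30% × $2,167 = $650.10. Owner pays $650.10; OOP now $3,612.20.
#4 ($2,760): deductible already satisfied, so owner's share is 30% × $2,760 = $828. Owner owes $828 (running OOP $4,440.20).
#5 ($6,700): deductible met; 30% of $6,700 = $2,010. Adding that to $4,440.20 gives $6,450.20, past the $5,150 cap; owner pays only $5,150 − $4,440.20 = $709.80.

$709.80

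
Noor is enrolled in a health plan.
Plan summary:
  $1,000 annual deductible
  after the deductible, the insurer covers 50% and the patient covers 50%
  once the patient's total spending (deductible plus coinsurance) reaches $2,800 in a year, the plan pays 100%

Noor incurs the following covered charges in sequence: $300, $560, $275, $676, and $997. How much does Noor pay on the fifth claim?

$498.50

Claim 1 ($300): entire amount goes to the deductible. Cost to patient: $300. OOP to date $300.
Claim 2 ($560): fully absorbed by the deductible. Cost to patient: $560. OOP to date $860.
Claim 3 ($275): $140 to deductible, leaving $135; patient's 50% is $67.50. Cost to patient: $207.50. OOP to date $1,067.50.
Claim 4 ($676): deductible met; 50% of $676 = $338. Patient owes $338 (running OOP $1,405.50).
Claim 5 ($997): deductible already satisfied, so patient's share is 50% × $997 = $498.50. Cost to patient: $498.50. OOP to date $1,904.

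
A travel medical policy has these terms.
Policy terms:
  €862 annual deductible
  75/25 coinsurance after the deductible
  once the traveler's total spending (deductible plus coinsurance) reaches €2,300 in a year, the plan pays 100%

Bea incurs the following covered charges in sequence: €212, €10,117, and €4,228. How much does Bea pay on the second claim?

€2,088

Claim 1 (€212): all of it applies to the deductible. Traveler pays €212; OOP now €212.
Claim 2 (€10,117): deductible takes €650, €9,467 remains; coinsurance €9,467 × 25% = €2,366.75. Together that's €650 + €2,366.75 = €3,016.75. OOP would hit €3,228.75 > €2,300, so the cap limits the traveler to €2,300 − €212 = €2,088.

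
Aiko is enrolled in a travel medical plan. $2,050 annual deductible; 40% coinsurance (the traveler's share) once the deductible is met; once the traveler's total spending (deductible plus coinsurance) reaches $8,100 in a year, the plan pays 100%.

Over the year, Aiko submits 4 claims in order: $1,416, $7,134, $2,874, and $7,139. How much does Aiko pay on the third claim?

Claim 1 ($1,416): fully absorbed by the deductible. Traveler owes $1,416 (running OOP $1,416).
Claim 2 ($7,134): $634 to deductible, leaving $6,500; traveler's 40% is $2,600. Cost to traveler: $3,234. OOP to date $4,650.
Claim 3 ($2,874): deductible met; 40% of $2,874 = $1,149.60. Traveler owes $1,149.60 (running OOP $5,799.60).

$1,149.60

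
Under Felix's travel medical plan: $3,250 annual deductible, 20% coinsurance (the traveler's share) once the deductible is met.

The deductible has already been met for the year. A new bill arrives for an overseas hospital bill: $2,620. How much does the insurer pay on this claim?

The deductible is already satisfied, so the full bill goes to coinsurance.
Coinsurance: $2,620 × 20% = $524.
The insurer covers the remainder: $2,620 − $524 = $2,096.

$2,096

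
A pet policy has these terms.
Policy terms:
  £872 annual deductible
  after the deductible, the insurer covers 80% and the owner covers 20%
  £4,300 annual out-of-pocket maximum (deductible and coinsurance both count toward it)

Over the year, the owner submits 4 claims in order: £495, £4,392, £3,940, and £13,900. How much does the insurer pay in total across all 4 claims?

Bill 1, £495: fully absorbed by the deductible. Owner owes £495 (running OOP £495). Insurer: £495 − £495 = £0.
Bill 2, £4,392: £377 finishes the deductible; £4,015 goes to coinsurance; coinsurance £4,015 × 20% = £803. Cost to owner: £1,180. OOP to date £1,675. Insurer: £4,392 − £1,180 = £3,212.
Bill 3, £3,940: deductible already satisfied, so owner's share is 20% × £3,940 = £788. Owner pays £788; OOP now £2,463. Insurer: £3,940 − £788 = £3,152.
Bill 4, £13,900: 20% coinsurance on £13,900 = £2,780. That would push OOP to £5,243, over the £4,300 cap, so owner pays £4,300 − £2,463 = £1,837. Plan pays £13,900 − £1,837 = £12,063.
Insurer total: £0 + £3,212 + £3,152 + £12,063 = £18,427.

£18,427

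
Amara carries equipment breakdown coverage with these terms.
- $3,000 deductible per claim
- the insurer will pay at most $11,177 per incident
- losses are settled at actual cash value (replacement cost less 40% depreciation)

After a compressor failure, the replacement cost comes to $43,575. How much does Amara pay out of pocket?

$32,398

Actual cash value after 40% depreciation: $43,575 × 60% = $26,145.
Subtract the deductible: $26,145 − $3,000 = $23,145.
Since $23,145 > $11,177, the payout is capped at $11,177.
Out of pocket: $43,575 − $11,177 = $32,398.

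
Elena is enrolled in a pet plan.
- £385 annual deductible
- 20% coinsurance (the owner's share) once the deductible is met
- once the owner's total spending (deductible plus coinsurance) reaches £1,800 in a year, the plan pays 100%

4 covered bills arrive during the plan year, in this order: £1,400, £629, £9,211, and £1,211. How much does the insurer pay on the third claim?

Claim 1 (£1,400): £385 finishes the deductible; £1,015 goes to coinsurance; coinsurance £1,015 × 20% = £203. Owner pays £588; OOP now £588. Insurer: £1,400 − £588 = £812.
Claim 2 (£629): deductible met; 20% of £629 = £125.80. Owner owes £125.80 (running OOP £713.80). Plan pays £629 − £125.80 = £503.20.
Claim 3 (£9,211): deductible met; 20% of £9,211 = £1,842.20. Adding that to £713.80 gives £2,556, past the £1,800 cap; owner pays only £1,800 − £713.80 = £1,086.20. Insurer: £9,211 − £1,086.20 = £8,124.80.

£8,124.80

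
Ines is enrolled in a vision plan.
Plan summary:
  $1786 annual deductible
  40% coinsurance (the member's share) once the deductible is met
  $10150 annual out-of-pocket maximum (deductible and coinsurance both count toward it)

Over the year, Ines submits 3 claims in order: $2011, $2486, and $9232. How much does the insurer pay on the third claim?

$5539.20

#1 ($2011): deductible takes $1786, $225 remains; 40% of $225 = $90. Cost to member: $1876. OOP to date $1876. Insurer: $2011 − $1876 = $135.
#2 ($2486): deductible already satisfied, so member's share is 40% × $2486 = $994.40. Member pays $994.40; OOP now $2870.40. Plan pays $2486 − $994.40 = $1491.60.
#3 ($9232): 40% coinsurance on $9232 = $3692.80. Cost to member: $3692.80. OOP to date $6563.20. Plan pays $9232 − $3692.80 = $5539.20.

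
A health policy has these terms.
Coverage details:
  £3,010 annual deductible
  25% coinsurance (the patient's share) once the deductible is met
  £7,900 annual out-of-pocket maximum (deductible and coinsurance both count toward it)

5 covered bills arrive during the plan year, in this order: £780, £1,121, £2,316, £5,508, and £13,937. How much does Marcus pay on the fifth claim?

Claim 1 — £780: all of it applies to the deductible. Cost to patient: £780. OOP to date £780.
Claim 2 — £1,121: entire amount goes to the deductible. Patient owes £1,121 (running OOP £1,901).
Claim 3 — £2,316: £1,109 to deductible, leaving £1,207; patient's 25% is £301.75. Patient owes £1,410.75 (running OOP £3,311.75).
Claim 4 — £5,508: deductible met; 25% of £5,508 = £1,377. Cost to patient: £1,377. OOP to date £4,688.75.
Claim 5 — £13,937: deductible met; 25% of £13,937 = £3,484.25. Adding that to £4,688.75 gives £8,173, past the £7,900 cap; patient pays only £7,900 − £4,688.75 = £3,211.25.

£3,211.25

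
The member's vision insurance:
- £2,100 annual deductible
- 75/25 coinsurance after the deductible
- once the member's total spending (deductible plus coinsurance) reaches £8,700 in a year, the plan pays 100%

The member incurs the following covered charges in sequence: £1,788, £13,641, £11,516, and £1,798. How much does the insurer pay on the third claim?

Claim 1 — £1,788: fully absorbed by the deductible. Member pays £1,788; OOP now £1,788. Insurer: £1,788 − £1,788 = £0.
Claim 2 — £13,641: £312 finishes the deductible; £13,329 goes to coinsurance; 25% of £13,329 = £3,332.25. Cost to member: £3,644.25. OOP to date £5,432.25. Insurer: £13,641 − £3,644.25 = £9,996.75.
Claim 3 — £11,516: 25% coinsurance on £11,516 = £2,879. Cost to member: £2,879. OOP to date £8,311.25. Plan pays £11,516 − £2,879 = £8,637.

£8,637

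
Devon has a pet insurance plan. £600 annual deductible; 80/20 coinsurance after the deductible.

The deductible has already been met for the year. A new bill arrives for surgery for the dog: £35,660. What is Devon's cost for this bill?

£7,132

With the deductible met, the entire £35,660 is subject to coinsurance.
Coinsurance: £35,660 × 20% = £7,132.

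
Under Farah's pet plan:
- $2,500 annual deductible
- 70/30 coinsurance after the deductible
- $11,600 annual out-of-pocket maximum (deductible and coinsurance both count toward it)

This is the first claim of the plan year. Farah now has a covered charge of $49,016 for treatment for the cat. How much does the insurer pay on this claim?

$37,416

Nothing has been paid toward the $2,500 deductible, so the first $2,500 of this charge is applied there.
The remaining $46,516 (= $49,016 − $2,500) moves to coinsurance.
Owner's 30% share of $46,516 is $13,954.80.
So the owner owes $2,500 + $13,954.80 = $16,454.80 before any cap.
That would bring total out-of-pocket to $16,454.80, past the $11,600 cap. The owner is capped at $11,600 − $0 = $11,600 on this claim.
The plan picks up $49,016 − $11,600 = $37,416.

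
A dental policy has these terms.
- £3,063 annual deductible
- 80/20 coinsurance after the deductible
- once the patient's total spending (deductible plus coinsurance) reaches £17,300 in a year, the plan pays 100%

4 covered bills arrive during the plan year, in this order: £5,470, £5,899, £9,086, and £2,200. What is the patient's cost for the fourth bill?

£440

Bill 1, £5,470: £3,063 to deductible, leaving £2,407; coinsurance £2,407 × 20% = £481.40. Patient pays £3,544.40; OOP now £3,544.40.
Bill 2, £5,899: deductible met; 20% of £5,899 = £1,179.80. Cost to patient: £1,179.80. OOP to date £4,724.20.
Bill 3, £9,086: deductible met; 20% of £9,086 = £1,817.20. Cost to patient: £1,817.20. OOP to date £6,541.40.
Bill 4, £2,200: deductible already satisfied, so patient's share is 20% × £2,200 = £440. Patient owes £440 (running OOP £6,981.40).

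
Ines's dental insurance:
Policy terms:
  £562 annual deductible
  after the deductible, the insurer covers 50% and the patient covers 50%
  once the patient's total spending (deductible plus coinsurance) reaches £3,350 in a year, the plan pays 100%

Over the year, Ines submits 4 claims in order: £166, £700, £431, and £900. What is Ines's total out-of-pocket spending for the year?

Claim 1 — £166: all of it applies to the deductible. Patient owes £166 (running OOP £166).
Claim 2 — £700: £396 to deductible, leaving £304; patient's 50% is £152. Cost to patient: £548. OOP to date £714.
Claim 3 — £431: deductible met; 50% of £431 = £215.50. Patient owes £215.50 (running OOP £929.50).
Claim 4 — £900: deductible already satisfied, so patient's share is 50% × £900 = £450. Patient pays £450; OOP now £1,379.50.
Summing the patient's payments: £166 + £548 + £215.50 + £450 = £1,379.50.

£1,379.50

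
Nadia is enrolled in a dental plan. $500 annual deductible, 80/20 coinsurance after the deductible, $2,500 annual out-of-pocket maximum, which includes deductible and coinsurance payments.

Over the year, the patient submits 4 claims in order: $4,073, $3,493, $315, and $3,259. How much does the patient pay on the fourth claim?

Bill 1, $4,073: $500 finishes the deductible; $3,573 goes to coinsurance; 20% of $3,573 = $714.60. Cost to patient: $1,214.60. OOP to date $1,214.60.
Bill 2, $3,493: deductible met; 20% of $3,493 = $698.60. Patient owes $698.60 (running OOP $1,913.20).
Bill 3, $315: deductible already satisfied, so patient's share is 20% × $315 = $63. Patient owes $63 (running OOP $1,976.20).
Bill 4, $3,259: deductible met; 20% of $3,259 = $651.80. Adding that to $1,976.20 gives $2,628, past the $2,500 cap; patient pays only $2,500 − $1,976.20 = $523.80.

$523.80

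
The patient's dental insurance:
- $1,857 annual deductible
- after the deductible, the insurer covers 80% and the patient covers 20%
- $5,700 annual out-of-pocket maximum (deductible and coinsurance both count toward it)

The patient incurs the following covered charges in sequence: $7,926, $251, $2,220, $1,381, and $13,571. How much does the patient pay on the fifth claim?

#1 ($7,926): deductible takes $1,857, $6,069 remains; 20% of $6,069 = $1,213.80. Patient owes $3,070.80 (running OOP $3,070.80).
#2 ($251): 20% coinsurance on $251 = $50.20. Patient owes $50.20 (running OOP $3,121).
#3 ($2,220): 20% coinsurance on $2,220 = $444. Cost to patient: $444. OOP to date $3,565.
#4 ($1,381): deductible already satisfied, so patient's share is 20% × $1,381 = $276.20. Patient owes $276.20 (running OOP $3,841.20).
#5 ($13,571): 20% coinsurance on $13,571 = $2,714.20. That would push OOP to $6,555.40, over the $5,700 cap, so patient pays $5,700 − $3,841.20 = $1,858.80.

$1,858.80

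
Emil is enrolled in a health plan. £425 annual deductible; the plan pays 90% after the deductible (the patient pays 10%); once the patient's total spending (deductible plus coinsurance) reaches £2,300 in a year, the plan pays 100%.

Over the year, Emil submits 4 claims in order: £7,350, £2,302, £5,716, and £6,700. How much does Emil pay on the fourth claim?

Claim 1 (£7,350): £425 to deductible, leaving £6,925; patient's 10% is £692.50. Patient owes £1,117.50 (running OOP £1,117.50).
Claim 2 (£2,302): deductible already satisfied, so patient's share is 10% × £2,302 = £230.20. Patient pays £230.20; OOP now £1,347.70.
Claim 3 (£5,716): 10% coinsurance on £5,716 = £571.60. Cost to patient: £571.60. OOP to date £1,919.30.
Claim 4 (£6,700): 10% coinsurance on £6,700 = £670. Adding that to £1,919.30 gives £2,589.30, past the £2,300 cap; patient pays only £2,300 − £1,919.30 = £380.70.

£380.70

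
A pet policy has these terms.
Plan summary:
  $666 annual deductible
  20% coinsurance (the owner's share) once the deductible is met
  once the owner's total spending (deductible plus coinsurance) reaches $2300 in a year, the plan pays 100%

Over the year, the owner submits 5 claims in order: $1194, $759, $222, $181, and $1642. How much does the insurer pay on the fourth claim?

$144.80

Claim 1 ($1194): $666 finishes the deductible; $528 goes to coinsurance; coinsurance $528 × 20% = $105.60. Owner owes $771.60 (running OOP $771.60). Plan pays $1194 − $771.60 = $422.40.
Claim 2 ($759): deductible met; 20% of $759 = $151.80. Owner pays $151.80; OOP now $923.40. Plan pays $759 − $151.80 = $607.20.
Claim 3 ($222): deductible already satisfied, so owner's share is 20% × $222 = $44.40. Owner owes $44.40 (running OOP $967.80). Insurer: $222 − $44.40 = $177.60.
Claim 4 ($181): 20% coinsurance on $181 = $36.20. Owner owes $36.20 (running OOP $1004). Plan pays $181 − $36.20 = $144.80.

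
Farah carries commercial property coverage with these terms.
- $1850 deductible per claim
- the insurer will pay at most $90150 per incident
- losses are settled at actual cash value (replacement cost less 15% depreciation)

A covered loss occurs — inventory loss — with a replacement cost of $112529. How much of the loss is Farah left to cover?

$22379

Depreciate 15%: the covered value is $112529 × 0.85 = $95649.65.
Less the $1850 deductible: $95649.65 − $1850 = $93799.65.
$93799.65 exceeds the $90150 limit, so the insurer pays the limit: $90150.
Business's share is the uncovered remainder: $112529 − $90150 = $22379.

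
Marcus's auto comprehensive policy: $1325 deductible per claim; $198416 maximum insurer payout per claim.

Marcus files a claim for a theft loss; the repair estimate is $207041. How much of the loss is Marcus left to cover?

After the deductible, $207041 − $1325 = $205716 remains.
The $198416 per-incident cap binds; insurer pays $198416.
The policyholder bears the rest of the original loss: $207041 − $198416 = $8625.

$8625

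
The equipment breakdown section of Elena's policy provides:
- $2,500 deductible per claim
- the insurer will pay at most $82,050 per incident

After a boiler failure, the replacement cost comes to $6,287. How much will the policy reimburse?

$3,787

After the deductible, $6,287 − $2,500 = $3,787 remains.
$3,787 ≤ $82,050, so the limit doesn't bind; insurer pays $3,787.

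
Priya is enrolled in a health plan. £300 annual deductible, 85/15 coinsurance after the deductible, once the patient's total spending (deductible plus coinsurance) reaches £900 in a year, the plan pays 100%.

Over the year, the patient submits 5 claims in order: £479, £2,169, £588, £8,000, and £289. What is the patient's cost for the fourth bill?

Bill 1, £479: deductible takes £300, £179 remains; coinsurance £179 × 15% = £26.85. Patient owes £326.85 (running OOP £326.85).
Bill 2, £2,169: deductible already satisfied, so patient's share is 15% × £2,169 = £325.35. Patient pays £325.35; OOP now £652.20.
Bill 3, £588: deductible met; 15% of £588 = £88.20. Patient pays £88.20; OOP now £740.40.
Bill 4, £8,000: 15% coinsurance on £8,000 = £1,200. OOP would hit £1,940.40 > £900, so the cap limits the patient to £900 − £740.40 = £159.60.

£159.60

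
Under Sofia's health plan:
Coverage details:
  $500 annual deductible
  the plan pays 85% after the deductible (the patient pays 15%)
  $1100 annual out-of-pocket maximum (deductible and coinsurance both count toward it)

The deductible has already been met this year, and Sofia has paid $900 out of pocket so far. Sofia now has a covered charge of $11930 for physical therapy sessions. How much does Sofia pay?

$200

The deductible is already satisfied, so the full bill goes to coinsurance.
15% of $11930 = $1789.50 falls to the patient.
Year-to-date out-of-pocket would reach $900 + $1789.50 = $2689.50, above the $1100 maximum, so the patient pays only $1100 − $900 = $200.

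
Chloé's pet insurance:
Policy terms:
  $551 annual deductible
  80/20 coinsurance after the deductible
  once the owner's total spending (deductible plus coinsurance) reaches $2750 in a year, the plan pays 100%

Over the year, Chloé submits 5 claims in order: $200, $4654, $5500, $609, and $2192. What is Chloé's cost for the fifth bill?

$116.60

Claim 1 ($200): entire amount goes to the deductible. Owner owes $200 (running OOP $200).
Claim 2 ($4654): deductible takes $351, $4303 remains; 20% of $4303 = $860.60. Owner pays $1211.60; OOP now $1411.60.
Claim 3 ($5500): deductible met; 20% of $5500 = $1100. Owner pays $1100; OOP now $2511.60.
Claim 4 ($609): deductible met; 20% of $609 = $121.80. Cost to owner: $121.80. OOP to date $2633.40.
Claim 5 ($2192): deductible met; 20% of $2192 = $438.40. That would push OOP to $3071.80, over the $2750 cap, so owner pays $2750 − $2633.40 = $116.60.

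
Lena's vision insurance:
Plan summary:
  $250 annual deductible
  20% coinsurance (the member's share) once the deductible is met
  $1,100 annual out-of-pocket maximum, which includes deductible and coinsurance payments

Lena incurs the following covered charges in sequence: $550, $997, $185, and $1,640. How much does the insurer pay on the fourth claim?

$1,312

#1 ($550): $250 to deductible, leaving $300; 20% of $300 = $60. Member owes $310 (running OOP $310). Plan pays $550 − $310 = $240.
#2 ($997): deductible met; 20% of $997 = $199.40. Member pays $199.40; OOP now $509.40. Plan pays $997 − $199.40 = $797.60.
#3 ($185): deductible already satisfied, so member's share is 20% × $185 = $37. Cost to member: $37. OOP to date $546.40. Insurer: $185 − $37 = $148.
#4 ($1,640): 20% coinsurance on $1,640 = $328. Member owes $328 (running OOP $874.40). Plan pays $1,640 − $328 = $1,312.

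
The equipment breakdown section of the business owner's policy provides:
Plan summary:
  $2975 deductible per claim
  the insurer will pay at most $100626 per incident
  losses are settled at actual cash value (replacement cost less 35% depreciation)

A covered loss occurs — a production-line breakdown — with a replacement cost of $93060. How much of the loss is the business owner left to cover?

At 35% depreciation, ACV = $93060 − $32571 = $60489.
Less the $2975 deductible: $60489 − $2975 = $57514.
$57514 is within the $100626 limit, so the insurer pays $57514.
The business owner bears the rest of the original loss: $93060 − $57514 = $35546.

$35546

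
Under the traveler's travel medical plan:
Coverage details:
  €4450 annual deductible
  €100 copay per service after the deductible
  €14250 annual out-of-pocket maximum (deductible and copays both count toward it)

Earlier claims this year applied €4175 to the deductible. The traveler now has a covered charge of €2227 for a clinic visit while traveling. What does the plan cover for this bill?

€4175 of the €4450 deductible is already met, leaving €275.
The remaining €1952 (= €2227 − €275) moves to the copay.
Copay on this service: €100.
That puts the traveler's cost at €275 + €100 = €375 before any cap.
Cumulative spending €4175 + €375 = €4550 stays under the €14250 maximum.
Insurer pays the balance: €2227 − €375 = €1852.

€1852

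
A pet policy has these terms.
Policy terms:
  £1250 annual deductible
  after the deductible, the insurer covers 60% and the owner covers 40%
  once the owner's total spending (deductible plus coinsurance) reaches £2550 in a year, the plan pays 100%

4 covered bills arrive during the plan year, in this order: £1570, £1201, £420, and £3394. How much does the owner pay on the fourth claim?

Bill 1, £1570: £1250 finishes the deductible; £320 goes to coinsurance; 40% of £320 = £128. Owner owes £1378 (running OOP £1378).
Bill 2, £1201: 40% coinsurance on £1201 = £480.40. Owner pays £480.40; OOP now £1858.40.
Bill 3, £420: deductible met; 40% of £420 = £168. Owner pays £168; OOP now £2026.40.
Bill 4, £3394: deductible met; 40% of £3394 = £1357.60. Adding that to £2026.40 gives £3384, past the £2550 cap; owner pays only £2550 − £2026.40 = £523.60.

£523.60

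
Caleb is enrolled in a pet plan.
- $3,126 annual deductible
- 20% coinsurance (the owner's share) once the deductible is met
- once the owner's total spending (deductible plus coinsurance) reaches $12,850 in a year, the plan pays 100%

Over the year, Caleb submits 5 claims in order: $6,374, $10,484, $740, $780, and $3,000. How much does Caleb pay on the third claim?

Claim 1 ($6,374): $3,126 to deductible, leaving $3,248; coinsurance $3,248 × 20% = $649.60. Owner owes $3,775.60 (running OOP $3,775.60).
Claim 2 ($10,484): deductible already satisfied, so owner's share is 20% × $10,484 = $2,096.80. Cost to owner: $2,096.80. OOP to date $5,872.40.
Claim 3 ($740): deductible met; 20% of $740 = $148. Cost to owner: $148. OOP to date $6,020.40.

$148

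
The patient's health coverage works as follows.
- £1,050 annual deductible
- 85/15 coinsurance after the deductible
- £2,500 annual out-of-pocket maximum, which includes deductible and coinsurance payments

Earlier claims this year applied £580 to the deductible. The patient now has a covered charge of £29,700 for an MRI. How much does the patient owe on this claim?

£580 of the £1,050 deductible is already met, leaving £470.
The remaining £29,230 (= £29,700 − £470) moves to coinsurance.
Coinsurance: £29,230 × 15% = £4,384.50.
Patient responsibility before any cap: £470 + £4,384.50 = £4,854.50.
Adding £4,854.50 to the £580 already spent would give £5,434.50, which exceeds the £2,500 cap; the patient pays just £2,500 − £580 = £1,920.

£1,920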